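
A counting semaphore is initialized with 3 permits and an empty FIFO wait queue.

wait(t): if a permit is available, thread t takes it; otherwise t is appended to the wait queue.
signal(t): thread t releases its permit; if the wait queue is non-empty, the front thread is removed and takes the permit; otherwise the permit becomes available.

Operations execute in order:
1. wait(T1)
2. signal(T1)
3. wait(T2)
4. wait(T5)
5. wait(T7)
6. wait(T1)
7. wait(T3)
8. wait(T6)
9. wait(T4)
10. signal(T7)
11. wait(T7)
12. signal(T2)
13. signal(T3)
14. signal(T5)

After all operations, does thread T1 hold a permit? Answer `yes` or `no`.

Answer: yes

Derivation:
Step 1: wait(T1) -> count=2 queue=[] holders={T1}
Step 2: signal(T1) -> count=3 queue=[] holders={none}
Step 3: wait(T2) -> count=2 queue=[] holders={T2}
Step 4: wait(T5) -> count=1 queue=[] holders={T2,T5}
Step 5: wait(T7) -> count=0 queue=[] holders={T2,T5,T7}
Step 6: wait(T1) -> count=0 queue=[T1] holders={T2,T5,T7}
Step 7: wait(T3) -> count=0 queue=[T1,T3] holders={T2,T5,T7}
Step 8: wait(T6) -> count=0 queue=[T1,T3,T6] holders={T2,T5,T7}
Step 9: wait(T4) -> count=0 queue=[T1,T3,T6,T4] holders={T2,T5,T7}
Step 10: signal(T7) -> count=0 queue=[T3,T6,T4] holders={T1,T2,T5}
Step 11: wait(T7) -> count=0 queue=[T3,T6,T4,T7] holders={T1,T2,T5}
Step 12: signal(T2) -> count=0 queue=[T6,T4,T7] holders={T1,T3,T5}
Step 13: signal(T3) -> count=0 queue=[T4,T7] holders={T1,T5,T6}
Step 14: signal(T5) -> count=0 queue=[T7] holders={T1,T4,T6}
Final holders: {T1,T4,T6} -> T1 in holders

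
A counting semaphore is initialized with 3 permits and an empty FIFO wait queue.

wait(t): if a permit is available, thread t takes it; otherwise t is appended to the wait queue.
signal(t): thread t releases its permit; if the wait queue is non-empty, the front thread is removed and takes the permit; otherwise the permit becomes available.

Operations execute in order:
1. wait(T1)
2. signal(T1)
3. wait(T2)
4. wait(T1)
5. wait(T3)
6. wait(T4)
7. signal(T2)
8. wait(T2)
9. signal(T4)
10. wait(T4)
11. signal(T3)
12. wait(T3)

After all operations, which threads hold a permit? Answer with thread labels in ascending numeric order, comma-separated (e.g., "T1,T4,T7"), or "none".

Step 1: wait(T1) -> count=2 queue=[] holders={T1}
Step 2: signal(T1) -> count=3 queue=[] holders={none}
Step 3: wait(T2) -> count=2 queue=[] holders={T2}
Step 4: wait(T1) -> count=1 queue=[] holders={T1,T2}
Step 5: wait(T3) -> count=0 queue=[] holders={T1,T2,T3}
Step 6: wait(T4) -> count=0 queue=[T4] holders={T1,T2,T3}
Step 7: signal(T2) -> count=0 queue=[] holders={T1,T3,T4}
Step 8: wait(T2) -> count=0 queue=[T2] holders={T1,T3,T4}
Step 9: signal(T4) -> count=0 queue=[] holders={T1,T2,T3}
Step 10: wait(T4) -> count=0 queue=[T4] holders={T1,T2,T3}
Step 11: signal(T3) -> count=0 queue=[] holders={T1,T2,T4}
Step 12: wait(T3) -> count=0 queue=[T3] holders={T1,T2,T4}
Final holders: T1,T2,T4

Answer: T1,T2,T4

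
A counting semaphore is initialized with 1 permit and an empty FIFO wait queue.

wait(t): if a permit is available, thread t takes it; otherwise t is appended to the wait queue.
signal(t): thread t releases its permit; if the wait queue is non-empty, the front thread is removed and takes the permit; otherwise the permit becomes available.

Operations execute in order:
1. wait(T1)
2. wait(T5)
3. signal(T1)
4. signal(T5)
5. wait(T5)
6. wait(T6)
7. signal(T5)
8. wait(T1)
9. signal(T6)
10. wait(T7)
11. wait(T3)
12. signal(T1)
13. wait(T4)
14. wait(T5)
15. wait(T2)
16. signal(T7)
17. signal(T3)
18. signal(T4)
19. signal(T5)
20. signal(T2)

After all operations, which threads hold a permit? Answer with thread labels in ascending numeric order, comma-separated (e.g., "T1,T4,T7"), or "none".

Answer: none

Derivation:
Step 1: wait(T1) -> count=0 queue=[] holders={T1}
Step 2: wait(T5) -> count=0 queue=[T5] holders={T1}
Step 3: signal(T1) -> count=0 queue=[] holders={T5}
Step 4: signal(T5) -> count=1 queue=[] holders={none}
Step 5: wait(T5) -> count=0 queue=[] holders={T5}
Step 6: wait(T6) -> count=0 queue=[T6] holders={T5}
Step 7: signal(T5) -> count=0 queue=[] holders={T6}
Step 8: wait(T1) -> count=0 queue=[T1] holders={T6}
Step 9: signal(T6) -> count=0 queue=[] holders={T1}
Step 10: wait(T7) -> count=0 queue=[T7] holders={T1}
Step 11: wait(T3) -> count=0 queue=[T7,T3] holders={T1}
Step 12: signal(T1) -> count=0 queue=[T3] holders={T7}
Step 13: wait(T4) -> count=0 queue=[T3,T4] holders={T7}
Step 14: wait(T5) -> count=0 queue=[T3,T4,T5] holders={T7}
Step 15: wait(T2) -> count=0 queue=[T3,T4,T5,T2] holders={T7}
Step 16: signal(T7) -> count=0 queue=[T4,T5,T2] holders={T3}
Step 17: signal(T3) -> count=0 queue=[T5,T2] holders={T4}
Step 18: signal(T4) -> count=0 queue=[T2] holders={T5}
Step 19: signal(T5) -> count=0 queue=[] holders={T2}
Step 20: signal(T2) -> count=1 queue=[] holders={none}
Final holders: none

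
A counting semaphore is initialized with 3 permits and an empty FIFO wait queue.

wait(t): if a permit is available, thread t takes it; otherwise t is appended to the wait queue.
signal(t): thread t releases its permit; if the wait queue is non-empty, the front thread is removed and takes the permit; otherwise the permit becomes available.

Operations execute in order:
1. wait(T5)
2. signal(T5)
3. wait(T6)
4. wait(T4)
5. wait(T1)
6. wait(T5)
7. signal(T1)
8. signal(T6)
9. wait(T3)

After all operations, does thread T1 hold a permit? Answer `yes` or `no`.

Step 1: wait(T5) -> count=2 queue=[] holders={T5}
Step 2: signal(T5) -> count=3 queue=[] holders={none}
Step 3: wait(T6) -> count=2 queue=[] holders={T6}
Step 4: wait(T4) -> count=1 queue=[] holders={T4,T6}
Step 5: wait(T1) -> count=0 queue=[] holders={T1,T4,T6}
Step 6: wait(T5) -> count=0 queue=[T5] holders={T1,T4,T6}
Step 7: signal(T1) -> count=0 queue=[] holders={T4,T5,T6}
Step 8: signal(T6) -> count=1 queue=[] holders={T4,T5}
Step 9: wait(T3) -> count=0 queue=[] holders={T3,T4,T5}
Final holders: {T3,T4,T5} -> T1 not in holders

Answer: no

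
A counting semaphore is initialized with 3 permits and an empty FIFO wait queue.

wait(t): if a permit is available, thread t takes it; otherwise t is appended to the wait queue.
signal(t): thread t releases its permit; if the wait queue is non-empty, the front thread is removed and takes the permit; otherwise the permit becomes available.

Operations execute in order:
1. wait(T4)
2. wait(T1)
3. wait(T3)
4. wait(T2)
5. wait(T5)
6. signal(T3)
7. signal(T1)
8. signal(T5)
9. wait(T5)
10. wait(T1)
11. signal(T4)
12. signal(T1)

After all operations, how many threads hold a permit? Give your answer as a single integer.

Answer: 2

Derivation:
Step 1: wait(T4) -> count=2 queue=[] holders={T4}
Step 2: wait(T1) -> count=1 queue=[] holders={T1,T4}
Step 3: wait(T3) -> count=0 queue=[] holders={T1,T3,T4}
Step 4: wait(T2) -> count=0 queue=[T2] holders={T1,T3,T4}
Step 5: wait(T5) -> count=0 queue=[T2,T5] holders={T1,T3,T4}
Step 6: signal(T3) -> count=0 queue=[T5] holders={T1,T2,T4}
Step 7: signal(T1) -> count=0 queue=[] holders={T2,T4,T5}
Step 8: signal(T5) -> count=1 queue=[] holders={T2,T4}
Step 9: wait(T5) -> count=0 queue=[] holders={T2,T4,T5}
Step 10: wait(T1) -> count=0 queue=[T1] holders={T2,T4,T5}
Step 11: signal(T4) -> count=0 queue=[] holders={T1,T2,T5}
Step 12: signal(T1) -> count=1 queue=[] holders={T2,T5}
Final holders: {T2,T5} -> 2 thread(s)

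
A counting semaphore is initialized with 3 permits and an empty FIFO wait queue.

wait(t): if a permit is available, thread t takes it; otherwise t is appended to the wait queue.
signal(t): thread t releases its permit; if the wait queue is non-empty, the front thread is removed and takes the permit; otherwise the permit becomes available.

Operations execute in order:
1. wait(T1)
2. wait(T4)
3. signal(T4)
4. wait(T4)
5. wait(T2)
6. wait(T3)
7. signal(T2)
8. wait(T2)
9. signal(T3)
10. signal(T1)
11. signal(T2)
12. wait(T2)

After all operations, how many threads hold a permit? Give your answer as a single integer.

Answer: 2

Derivation:
Step 1: wait(T1) -> count=2 queue=[] holders={T1}
Step 2: wait(T4) -> count=1 queue=[] holders={T1,T4}
Step 3: signal(T4) -> count=2 queue=[] holders={T1}
Step 4: wait(T4) -> count=1 queue=[] holders={T1,T4}
Step 5: wait(T2) -> count=0 queue=[] holders={T1,T2,T4}
Step 6: wait(T3) -> count=0 queue=[T3] holders={T1,T2,T4}
Step 7: signal(T2) -> count=0 queue=[] holders={T1,T3,T4}
Step 8: wait(T2) -> count=0 queue=[T2] holders={T1,T3,T4}
Step 9: signal(T3) -> count=0 queue=[] holders={T1,T2,T4}
Step 10: signal(T1) -> count=1 queue=[] holders={T2,T4}
Step 11: signal(T2) -> count=2 queue=[] holders={T4}
Step 12: wait(T2) -> count=1 queue=[] holders={T2,T4}
Final holders: {T2,T4} -> 2 thread(s)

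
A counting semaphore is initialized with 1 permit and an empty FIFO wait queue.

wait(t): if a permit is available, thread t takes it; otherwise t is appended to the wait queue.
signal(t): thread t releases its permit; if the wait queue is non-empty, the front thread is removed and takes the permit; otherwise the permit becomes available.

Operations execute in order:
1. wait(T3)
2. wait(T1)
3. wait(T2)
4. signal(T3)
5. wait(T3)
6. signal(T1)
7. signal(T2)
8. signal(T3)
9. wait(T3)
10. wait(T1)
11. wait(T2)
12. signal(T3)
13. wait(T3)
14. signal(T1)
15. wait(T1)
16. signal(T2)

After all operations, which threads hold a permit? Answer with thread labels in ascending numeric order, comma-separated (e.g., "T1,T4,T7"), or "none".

Step 1: wait(T3) -> count=0 queue=[] holders={T3}
Step 2: wait(T1) -> count=0 queue=[T1] holders={T3}
Step 3: wait(T2) -> count=0 queue=[T1,T2] holders={T3}
Step 4: signal(T3) -> count=0 queue=[T2] holders={T1}
Step 5: wait(T3) -> count=0 queue=[T2,T3] holders={T1}
Step 6: signal(T1) -> count=0 queue=[T3] holders={T2}
Step 7: signal(T2) -> count=0 queue=[] holders={T3}
Step 8: signal(T3) -> count=1 queue=[] holders={none}
Step 9: wait(T3) -> count=0 queue=[] holders={T3}
Step 10: wait(T1) -> count=0 queue=[T1] holders={T3}
Step 11: wait(T2) -> count=0 queue=[T1,T2] holders={T3}
Step 12: signal(T3) -> count=0 queue=[T2] holders={T1}
Step 13: wait(T3) -> count=0 queue=[T2,T3] holders={T1}
Step 14: signal(T1) -> count=0 queue=[T3] holders={T2}
Step 15: wait(T1) -> count=0 queue=[T3,T1] holders={T2}
Step 16: signal(T2) -> count=0 queue=[T1] holders={T3}
Final holders: T3

Answer: T3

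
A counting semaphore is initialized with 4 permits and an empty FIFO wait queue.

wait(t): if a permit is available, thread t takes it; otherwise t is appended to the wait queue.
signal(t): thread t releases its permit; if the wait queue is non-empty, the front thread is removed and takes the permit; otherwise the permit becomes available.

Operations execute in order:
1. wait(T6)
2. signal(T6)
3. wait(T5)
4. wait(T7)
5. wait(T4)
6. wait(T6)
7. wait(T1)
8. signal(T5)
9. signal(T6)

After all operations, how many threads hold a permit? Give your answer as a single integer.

Answer: 3

Derivation:
Step 1: wait(T6) -> count=3 queue=[] holders={T6}
Step 2: signal(T6) -> count=4 queue=[] holders={none}
Step 3: wait(T5) -> count=3 queue=[] holders={T5}
Step 4: wait(T7) -> count=2 queue=[] holders={T5,T7}
Step 5: wait(T4) -> count=1 queue=[] holders={T4,T5,T7}
Step 6: wait(T6) -> count=0 queue=[] holders={T4,T5,T6,T7}
Step 7: wait(T1) -> count=0 queue=[T1] holders={T4,T5,T6,T7}
Step 8: signal(T5) -> count=0 queue=[] holders={T1,T4,T6,T7}
Step 9: signal(T6) -> count=1 queue=[] holders={T1,T4,T7}
Final holders: {T1,T4,T7} -> 3 thread(s)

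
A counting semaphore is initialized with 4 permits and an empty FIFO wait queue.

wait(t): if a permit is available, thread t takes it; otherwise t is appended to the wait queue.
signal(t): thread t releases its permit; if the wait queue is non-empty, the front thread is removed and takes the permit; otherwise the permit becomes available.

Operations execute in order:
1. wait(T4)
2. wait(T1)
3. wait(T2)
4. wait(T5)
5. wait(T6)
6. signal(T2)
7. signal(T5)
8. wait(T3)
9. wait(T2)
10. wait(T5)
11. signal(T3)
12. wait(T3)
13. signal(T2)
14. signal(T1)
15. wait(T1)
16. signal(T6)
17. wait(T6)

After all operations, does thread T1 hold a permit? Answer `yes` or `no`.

Answer: yes

Derivation:
Step 1: wait(T4) -> count=3 queue=[] holders={T4}
Step 2: wait(T1) -> count=2 queue=[] holders={T1,T4}
Step 3: wait(T2) -> count=1 queue=[] holders={T1,T2,T4}
Step 4: wait(T5) -> count=0 queue=[] holders={T1,T2,T4,T5}
Step 5: wait(T6) -> count=0 queue=[T6] holders={T1,T2,T4,T5}
Step 6: signal(T2) -> count=0 queue=[] holders={T1,T4,T5,T6}
Step 7: signal(T5) -> count=1 queue=[] holders={T1,T4,T6}
Step 8: wait(T3) -> count=0 queue=[] holders={T1,T3,T4,T6}
Step 9: wait(T2) -> count=0 queue=[T2] holders={T1,T3,T4,T6}
Step 10: wait(T5) -> count=0 queue=[T2,T5] holders={T1,T3,T4,T6}
Step 11: signal(T3) -> count=0 queue=[T5] holders={T1,T2,T4,T6}
Step 12: wait(T3) -> count=0 queue=[T5,T3] holders={T1,T2,T4,T6}
Step 13: signal(T2) -> count=0 queue=[T3] holders={T1,T4,T5,T6}
Step 14: signal(T1) -> count=0 queue=[] holders={T3,T4,T5,T6}
Step 15: wait(T1) -> count=0 queue=[T1] holders={T3,T4,T5,T6}
Step 16: signal(T6) -> count=0 queue=[] holders={T1,T3,T4,T5}
Step 17: wait(T6) -> count=0 queue=[T6] holders={T1,T3,T4,T5}
Final holders: {T1,T3,T4,T5} -> T1 in holders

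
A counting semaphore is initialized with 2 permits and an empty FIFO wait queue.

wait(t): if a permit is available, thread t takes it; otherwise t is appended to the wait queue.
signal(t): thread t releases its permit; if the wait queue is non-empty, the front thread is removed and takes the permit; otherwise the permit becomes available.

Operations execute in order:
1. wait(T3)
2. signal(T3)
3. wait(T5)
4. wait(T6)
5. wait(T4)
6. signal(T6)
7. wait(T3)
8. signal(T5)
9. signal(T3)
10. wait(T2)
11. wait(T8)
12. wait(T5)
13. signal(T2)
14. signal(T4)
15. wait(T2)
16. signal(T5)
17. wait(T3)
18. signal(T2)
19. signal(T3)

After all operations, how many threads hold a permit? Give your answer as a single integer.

Step 1: wait(T3) -> count=1 queue=[] holders={T3}
Step 2: signal(T3) -> count=2 queue=[] holders={none}
Step 3: wait(T5) -> count=1 queue=[] holders={T5}
Step 4: wait(T6) -> count=0 queue=[] holders={T5,T6}
Step 5: wait(T4) -> count=0 queue=[T4] holders={T5,T6}
Step 6: signal(T6) -> count=0 queue=[] holders={T4,T5}
Step 7: wait(T3) -> count=0 queue=[T3] holders={T4,T5}
Step 8: signal(T5) -> count=0 queue=[] holders={T3,T4}
Step 9: signal(T3) -> count=1 queue=[] holders={T4}
Step 10: wait(T2) -> count=0 queue=[] holders={T2,T4}
Step 11: wait(T8) -> count=0 queue=[T8] holders={T2,T4}
Step 12: wait(T5) -> count=0 queue=[T8,T5] holders={T2,T4}
Step 13: signal(T2) -> count=0 queue=[T5] holders={T4,T8}
Step 14: signal(T4) -> count=0 queue=[] holders={T5,T8}
Step 15: wait(T2) -> count=0 queue=[T2] holders={T5,T8}
Step 16: signal(T5) -> count=0 queue=[] holders={T2,T8}
Step 17: wait(T3) -> count=0 queue=[T3] holders={T2,T8}
Step 18: signal(T2) -> count=0 queue=[] holders={T3,T8}
Step 19: signal(T3) -> count=1 queue=[] holders={T8}
Final holders: {T8} -> 1 thread(s)

Answer: 1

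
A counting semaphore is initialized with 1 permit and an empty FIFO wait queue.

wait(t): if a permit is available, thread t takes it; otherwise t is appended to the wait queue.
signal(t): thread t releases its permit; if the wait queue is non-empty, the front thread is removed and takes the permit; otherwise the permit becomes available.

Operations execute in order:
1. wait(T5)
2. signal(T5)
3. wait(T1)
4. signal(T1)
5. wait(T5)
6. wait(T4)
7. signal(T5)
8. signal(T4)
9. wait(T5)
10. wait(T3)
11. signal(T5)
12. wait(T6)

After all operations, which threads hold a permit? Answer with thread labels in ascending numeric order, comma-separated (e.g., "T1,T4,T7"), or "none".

Step 1: wait(T5) -> count=0 queue=[] holders={T5}
Step 2: signal(T5) -> count=1 queue=[] holders={none}
Step 3: wait(T1) -> count=0 queue=[] holders={T1}
Step 4: signal(T1) -> count=1 queue=[] holders={none}
Step 5: wait(T5) -> count=0 queue=[] holders={T5}
Step 6: wait(T4) -> count=0 queue=[T4] holders={T5}
Step 7: signal(T5) -> count=0 queue=[] holders={T4}
Step 8: signal(T4) -> count=1 queue=[] holders={none}
Step 9: wait(T5) -> count=0 queue=[] holders={T5}
Step 10: wait(T3) -> count=0 queue=[T3] holders={T5}
Step 11: signal(T5) -> count=0 queue=[] holders={T3}
Step 12: wait(T6) -> count=0 queue=[T6] holders={T3}
Final holders: T3

Answer: T3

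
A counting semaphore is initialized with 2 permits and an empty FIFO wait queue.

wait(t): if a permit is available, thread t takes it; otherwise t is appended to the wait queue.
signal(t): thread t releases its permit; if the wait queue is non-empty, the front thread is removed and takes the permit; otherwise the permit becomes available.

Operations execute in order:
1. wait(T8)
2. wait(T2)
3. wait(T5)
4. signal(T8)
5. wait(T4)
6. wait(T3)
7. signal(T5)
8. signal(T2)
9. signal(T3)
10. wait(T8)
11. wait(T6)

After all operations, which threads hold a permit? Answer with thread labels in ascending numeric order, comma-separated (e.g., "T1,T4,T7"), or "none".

Step 1: wait(T8) -> count=1 queue=[] holders={T8}
Step 2: wait(T2) -> count=0 queue=[] holders={T2,T8}
Step 3: wait(T5) -> count=0 queue=[T5] holders={T2,T8}
Step 4: signal(T8) -> count=0 queue=[] holders={T2,T5}
Step 5: wait(T4) -> count=0 queue=[T4] holders={T2,T5}
Step 6: wait(T3) -> count=0 queue=[T4,T3] holders={T2,T5}
Step 7: signal(T5) -> count=0 queue=[T3] holders={T2,T4}
Step 8: signal(T2) -> count=0 queue=[] holders={T3,T4}
Step 9: signal(T3) -> count=1 queue=[] holders={T4}
Step 10: wait(T8) -> count=0 queue=[] holders={T4,T8}
Step 11: wait(T6) -> count=0 queue=[T6] holders={T4,T8}
Final holders: T4,T8

Answer: T4,T8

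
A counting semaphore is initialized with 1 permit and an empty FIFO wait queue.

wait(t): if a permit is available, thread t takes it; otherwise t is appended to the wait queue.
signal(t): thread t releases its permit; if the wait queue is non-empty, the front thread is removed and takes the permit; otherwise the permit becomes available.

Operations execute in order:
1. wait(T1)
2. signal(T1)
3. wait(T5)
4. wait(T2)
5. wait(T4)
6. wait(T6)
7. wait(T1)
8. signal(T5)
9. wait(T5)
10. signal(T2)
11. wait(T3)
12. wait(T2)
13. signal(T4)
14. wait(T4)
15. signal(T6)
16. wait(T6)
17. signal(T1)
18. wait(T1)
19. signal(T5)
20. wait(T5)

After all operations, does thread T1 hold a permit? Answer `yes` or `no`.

Step 1: wait(T1) -> count=0 queue=[] holders={T1}
Step 2: signal(T1) -> count=1 queue=[] holders={none}
Step 3: wait(T5) -> count=0 queue=[] holders={T5}
Step 4: wait(T2) -> count=0 queue=[T2] holders={T5}
Step 5: wait(T4) -> count=0 queue=[T2,T4] holders={T5}
Step 6: wait(T6) -> count=0 queue=[T2,T4,T6] holders={T5}
Step 7: wait(T1) -> count=0 queue=[T2,T4,T6,T1] holders={T5}
Step 8: signal(T5) -> count=0 queue=[T4,T6,T1] holders={T2}
Step 9: wait(T5) -> count=0 queue=[T4,T6,T1,T5] holders={T2}
Step 10: signal(T2) -> count=0 queue=[T6,T1,T5] holders={T4}
Step 11: wait(T3) -> count=0 queue=[T6,T1,T5,T3] holders={T4}
Step 12: wait(T2) -> count=0 queue=[T6,T1,T5,T3,T2] holders={T4}
Step 13: signal(T4) -> count=0 queue=[T1,T5,T3,T2] holders={T6}
Step 14: wait(T4) -> count=0 queue=[T1,T5,T3,T2,T4] holders={T6}
Step 15: signal(T6) -> count=0 queue=[T5,T3,T2,T4] holders={T1}
Step 16: wait(T6) -> count=0 queue=[T5,T3,T2,T4,T6] holders={T1}
Step 17: signal(T1) -> count=0 queue=[T3,T2,T4,T6] holders={T5}
Step 18: wait(T1) -> count=0 queue=[T3,T2,T4,T6,T1] holders={T5}
Step 19: signal(T5) -> count=0 queue=[T2,T4,T6,T1] holders={T3}
Step 20: wait(T5) -> count=0 queue=[T2,T4,T6,T1,T5] holders={T3}
Final holders: {T3} -> T1 not in holders

Answer: no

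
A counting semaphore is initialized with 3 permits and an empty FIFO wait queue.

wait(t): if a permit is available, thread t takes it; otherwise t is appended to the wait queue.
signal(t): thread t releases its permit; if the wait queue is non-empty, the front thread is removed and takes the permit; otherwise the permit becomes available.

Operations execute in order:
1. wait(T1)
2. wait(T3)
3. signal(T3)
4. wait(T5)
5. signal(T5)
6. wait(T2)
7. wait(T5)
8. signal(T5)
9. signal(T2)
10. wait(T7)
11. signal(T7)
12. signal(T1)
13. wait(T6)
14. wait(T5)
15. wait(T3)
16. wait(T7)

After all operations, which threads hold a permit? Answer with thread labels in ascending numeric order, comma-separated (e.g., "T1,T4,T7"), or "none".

Step 1: wait(T1) -> count=2 queue=[] holders={T1}
Step 2: wait(T3) -> count=1 queue=[] holders={T1,T3}
Step 3: signal(T3) -> count=2 queue=[] holders={T1}
Step 4: wait(T5) -> count=1 queue=[] holders={T1,T5}
Step 5: signal(T5) -> count=2 queue=[] holders={T1}
Step 6: wait(T2) -> count=1 queue=[] holders={T1,T2}
Step 7: wait(T5) -> count=0 queue=[] holders={T1,T2,T5}
Step 8: signal(T5) -> count=1 queue=[] holders={T1,T2}
Step 9: signal(T2) -> count=2 queue=[] holders={T1}
Step 10: wait(T7) -> count=1 queue=[] holders={T1,T7}
Step 11: signal(T7) -> count=2 queue=[] holders={T1}
Step 12: signal(T1) -> count=3 queue=[] holders={none}
Step 13: wait(T6) -> count=2 queue=[] holders={T6}
Step 14: wait(T5) -> count=1 queue=[] holders={T5,T6}
Step 15: wait(T3) -> count=0 queue=[] holders={T3,T5,T6}
Step 16: wait(T7) -> count=0 queue=[T7] holders={T3,T5,T6}
Final holders: T3,T5,T6

Answer: T3,T5,T6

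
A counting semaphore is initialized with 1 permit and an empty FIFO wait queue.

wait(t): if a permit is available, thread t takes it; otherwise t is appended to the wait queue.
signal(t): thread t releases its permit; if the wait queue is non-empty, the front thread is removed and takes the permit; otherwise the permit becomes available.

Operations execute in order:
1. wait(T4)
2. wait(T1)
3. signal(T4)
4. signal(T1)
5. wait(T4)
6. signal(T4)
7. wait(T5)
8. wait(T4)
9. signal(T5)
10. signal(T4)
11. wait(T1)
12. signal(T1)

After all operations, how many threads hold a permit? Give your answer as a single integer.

Step 1: wait(T4) -> count=0 queue=[] holders={T4}
Step 2: wait(T1) -> count=0 queue=[T1] holders={T4}
Step 3: signal(T4) -> count=0 queue=[] holders={T1}
Step 4: signal(T1) -> count=1 queue=[] holders={none}
Step 5: wait(T4) -> count=0 queue=[] holders={T4}
Step 6: signal(T4) -> count=1 queue=[] holders={none}
Step 7: wait(T5) -> count=0 queue=[] holders={T5}
Step 8: wait(T4) -> count=0 queue=[T4] holders={T5}
Step 9: signal(T5) -> count=0 queue=[] holders={T4}
Step 10: signal(T4) -> count=1 queue=[] holders={none}
Step 11: wait(T1) -> count=0 queue=[] holders={T1}
Step 12: signal(T1) -> count=1 queue=[] holders={none}
Final holders: {none} -> 0 thread(s)

Answer: 0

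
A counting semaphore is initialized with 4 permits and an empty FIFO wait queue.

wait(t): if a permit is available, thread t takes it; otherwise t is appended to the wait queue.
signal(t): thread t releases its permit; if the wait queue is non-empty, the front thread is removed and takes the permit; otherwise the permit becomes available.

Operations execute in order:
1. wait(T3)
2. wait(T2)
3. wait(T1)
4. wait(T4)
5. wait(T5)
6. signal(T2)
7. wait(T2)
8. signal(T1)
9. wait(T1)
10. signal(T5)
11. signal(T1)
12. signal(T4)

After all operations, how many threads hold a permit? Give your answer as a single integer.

Step 1: wait(T3) -> count=3 queue=[] holders={T3}
Step 2: wait(T2) -> count=2 queue=[] holders={T2,T3}
Step 3: wait(T1) -> count=1 queue=[] holders={T1,T2,T3}
Step 4: wait(T4) -> count=0 queue=[] holders={T1,T2,T3,T4}
Step 5: wait(T5) -> count=0 queue=[T5] holders={T1,T2,T3,T4}
Step 6: signal(T2) -> count=0 queue=[] holders={T1,T3,T4,T5}
Step 7: wait(T2) -> count=0 queue=[T2] holders={T1,T3,T4,T5}
Step 8: signal(T1) -> count=0 queue=[] holders={T2,T3,T4,T5}
Step 9: wait(T1) -> count=0 queue=[T1] holders={T2,T3,T4,T5}
Step 10: signal(T5) -> count=0 queue=[] holders={T1,T2,T3,T4}
Step 11: signal(T1) -> count=1 queue=[] holders={T2,T3,T4}
Step 12: signal(T4) -> count=2 queue=[] holders={T2,T3}
Final holders: {T2,T3} -> 2 thread(s)

Answer: 2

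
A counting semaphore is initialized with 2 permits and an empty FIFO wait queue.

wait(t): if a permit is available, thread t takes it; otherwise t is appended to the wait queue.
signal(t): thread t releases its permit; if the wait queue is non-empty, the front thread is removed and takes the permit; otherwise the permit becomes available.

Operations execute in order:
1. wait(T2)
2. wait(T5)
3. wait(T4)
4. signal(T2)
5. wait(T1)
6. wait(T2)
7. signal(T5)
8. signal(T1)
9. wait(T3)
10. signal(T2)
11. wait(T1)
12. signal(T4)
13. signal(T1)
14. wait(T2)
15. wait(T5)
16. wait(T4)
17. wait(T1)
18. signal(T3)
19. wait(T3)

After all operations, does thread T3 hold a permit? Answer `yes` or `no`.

Answer: no

Derivation:
Step 1: wait(T2) -> count=1 queue=[] holders={T2}
Step 2: wait(T5) -> count=0 queue=[] holders={T2,T5}
Step 3: wait(T4) -> count=0 queue=[T4] holders={T2,T5}
Step 4: signal(T2) -> count=0 queue=[] holders={T4,T5}
Step 5: wait(T1) -> count=0 queue=[T1] holders={T4,T5}
Step 6: wait(T2) -> count=0 queue=[T1,T2] holders={T4,T5}
Step 7: signal(T5) -> count=0 queue=[T2] holders={T1,T4}
Step 8: signal(T1) -> count=0 queue=[] holders={T2,T4}
Step 9: wait(T3) -> count=0 queue=[T3] holders={T2,T4}
Step 10: signal(T2) -> count=0 queue=[] holders={T3,T4}
Step 11: wait(T1) -> count=0 queue=[T1] holders={T3,T4}
Step 12: signal(T4) -> count=0 queue=[] holders={T1,T3}
Step 13: signal(T1) -> count=1 queue=[] holders={T3}
Step 14: wait(T2) -> count=0 queue=[] holders={T2,T3}
Step 15: wait(T5) -> count=0 queue=[T5] holders={T2,T3}
Step 16: wait(T4) -> count=0 queue=[T5,T4] holders={T2,T3}
Step 17: wait(T1) -> count=0 queue=[T5,T4,T1] holders={T2,T3}
Step 18: signal(T3) -> count=0 queue=[T4,T1] holders={T2,T5}
Step 19: wait(T3) -> count=0 queue=[T4,T1,T3] holders={T2,T5}
Final holders: {T2,T5} -> T3 not in holders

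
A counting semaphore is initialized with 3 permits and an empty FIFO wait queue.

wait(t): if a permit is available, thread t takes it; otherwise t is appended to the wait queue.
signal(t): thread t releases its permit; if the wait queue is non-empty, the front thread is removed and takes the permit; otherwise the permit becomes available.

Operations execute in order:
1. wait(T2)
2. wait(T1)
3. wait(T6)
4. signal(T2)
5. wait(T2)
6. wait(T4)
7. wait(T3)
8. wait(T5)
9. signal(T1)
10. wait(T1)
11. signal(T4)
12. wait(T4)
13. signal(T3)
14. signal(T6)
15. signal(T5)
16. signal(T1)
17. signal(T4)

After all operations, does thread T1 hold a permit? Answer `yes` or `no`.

Answer: no

Derivation:
Step 1: wait(T2) -> count=2 queue=[] holders={T2}
Step 2: wait(T1) -> count=1 queue=[] holders={T1,T2}
Step 3: wait(T6) -> count=0 queue=[] holders={T1,T2,T6}
Step 4: signal(T2) -> count=1 queue=[] holders={T1,T6}
Step 5: wait(T2) -> count=0 queue=[] holders={T1,T2,T6}
Step 6: wait(T4) -> count=0 queue=[T4] holders={T1,T2,T6}
Step 7: wait(T3) -> count=0 queue=[T4,T3] holders={T1,T2,T6}
Step 8: wait(T5) -> count=0 queue=[T4,T3,T5] holders={T1,T2,T6}
Step 9: signal(T1) -> count=0 queue=[T3,T5] holders={T2,T4,T6}
Step 10: wait(T1) -> count=0 queue=[T3,T5,T1] holders={T2,T4,T6}
Step 11: signal(T4) -> count=0 queue=[T5,T1] holders={T2,T3,T6}
Step 12: wait(T4) -> count=0 queue=[T5,T1,T4] holders={T2,T3,T6}
Step 13: signal(T3) -> count=0 queue=[T1,T4] holders={T2,T5,T6}
Step 14: signal(T6) -> count=0 queue=[T4] holders={T1,T2,T5}
Step 15: signal(T5) -> count=0 queue=[] holders={T1,T2,T4}
Step 16: signal(T1) -> count=1 queue=[] holders={T2,T4}
Step 17: signal(T4) -> count=2 queue=[] holders={T2}
Final holders: {T2} -> T1 not in holders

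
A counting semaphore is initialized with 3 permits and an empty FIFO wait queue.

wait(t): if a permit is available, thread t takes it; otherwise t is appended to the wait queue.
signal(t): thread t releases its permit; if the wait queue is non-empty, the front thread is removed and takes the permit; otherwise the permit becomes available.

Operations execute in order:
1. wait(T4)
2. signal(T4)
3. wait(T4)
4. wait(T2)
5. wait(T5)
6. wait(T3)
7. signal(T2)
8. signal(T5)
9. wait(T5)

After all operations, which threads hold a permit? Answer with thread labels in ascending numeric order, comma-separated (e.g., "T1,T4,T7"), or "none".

Step 1: wait(T4) -> count=2 queue=[] holders={T4}
Step 2: signal(T4) -> count=3 queue=[] holders={none}
Step 3: wait(T4) -> count=2 queue=[] holders={T4}
Step 4: wait(T2) -> count=1 queue=[] holders={T2,T4}
Step 5: wait(T5) -> count=0 queue=[] holders={T2,T4,T5}
Step 6: wait(T3) -> count=0 queue=[T3] holders={T2,T4,T5}
Step 7: signal(T2) -> count=0 queue=[] holders={T3,T4,T5}
Step 8: signal(T5) -> count=1 queue=[] holders={T3,T4}
Step 9: wait(T5) -> count=0 queue=[] holders={T3,T4,T5}
Final holders: T3,T4,T5

Answer: T3,T4,T5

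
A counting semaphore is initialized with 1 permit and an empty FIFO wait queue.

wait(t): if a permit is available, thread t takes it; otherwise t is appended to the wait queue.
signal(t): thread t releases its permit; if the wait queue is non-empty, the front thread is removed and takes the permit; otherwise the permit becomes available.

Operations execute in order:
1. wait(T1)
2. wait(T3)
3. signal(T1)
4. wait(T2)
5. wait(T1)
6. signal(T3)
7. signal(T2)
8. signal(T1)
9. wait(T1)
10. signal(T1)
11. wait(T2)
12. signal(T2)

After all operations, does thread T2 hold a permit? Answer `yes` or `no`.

Answer: no

Derivation:
Step 1: wait(T1) -> count=0 queue=[] holders={T1}
Step 2: wait(T3) -> count=0 queue=[T3] holders={T1}
Step 3: signal(T1) -> count=0 queue=[] holders={T3}
Step 4: wait(T2) -> count=0 queue=[T2] holders={T3}
Step 5: wait(T1) -> count=0 queue=[T2,T1] holders={T3}
Step 6: signal(T3) -> count=0 queue=[T1] holders={T2}
Step 7: signal(T2) -> count=0 queue=[] holders={T1}
Step 8: signal(T1) -> count=1 queue=[] holders={none}
Step 9: wait(T1) -> count=0 queue=[] holders={T1}
Step 10: signal(T1) -> count=1 queue=[] holders={none}
Step 11: wait(T2) -> count=0 queue=[] holders={T2}
Step 12: signal(T2) -> count=1 queue=[] holders={none}
Final holders: {none} -> T2 not in holders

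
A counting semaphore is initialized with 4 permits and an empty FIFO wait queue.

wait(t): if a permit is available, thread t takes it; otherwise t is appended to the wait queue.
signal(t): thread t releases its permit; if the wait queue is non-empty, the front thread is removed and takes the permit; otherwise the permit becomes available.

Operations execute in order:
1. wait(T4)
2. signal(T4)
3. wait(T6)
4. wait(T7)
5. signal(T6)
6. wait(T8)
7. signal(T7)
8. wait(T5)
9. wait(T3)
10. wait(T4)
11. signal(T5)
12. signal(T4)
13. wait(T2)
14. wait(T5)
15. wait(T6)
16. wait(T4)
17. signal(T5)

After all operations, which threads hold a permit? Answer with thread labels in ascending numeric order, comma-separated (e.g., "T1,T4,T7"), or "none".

Step 1: wait(T4) -> count=3 queue=[] holders={T4}
Step 2: signal(T4) -> count=4 queue=[] holders={none}
Step 3: wait(T6) -> count=3 queue=[] holders={T6}
Step 4: wait(T7) -> count=2 queue=[] holders={T6,T7}
Step 5: signal(T6) -> count=3 queue=[] holders={T7}
Step 6: wait(T8) -> count=2 queue=[] holders={T7,T8}
Step 7: signal(T7) -> count=3 queue=[] holders={T8}
Step 8: wait(T5) -> count=2 queue=[] holders={T5,T8}
Step 9: wait(T3) -> count=1 queue=[] holders={T3,T5,T8}
Step 10: wait(T4) -> count=0 queue=[] holders={T3,T4,T5,T8}
Step 11: signal(T5) -> count=1 queue=[] holders={T3,T4,T8}
Step 12: signal(T4) -> count=2 queue=[] holders={T3,T8}
Step 13: wait(T2) -> count=1 queue=[] holders={T2,T3,T8}
Step 14: wait(T5) -> count=0 queue=[] holders={T2,T3,T5,T8}
Step 15: wait(T6) -> count=0 queue=[T6] holders={T2,T3,T5,T8}
Step 16: wait(T4) -> count=0 queue=[T6,T4] holders={T2,T3,T5,T8}
Step 17: signal(T5) -> count=0 queue=[T4] holders={T2,T3,T6,T8}
Final holders: T2,T3,T6,T8

Answer: T2,T3,T6,T8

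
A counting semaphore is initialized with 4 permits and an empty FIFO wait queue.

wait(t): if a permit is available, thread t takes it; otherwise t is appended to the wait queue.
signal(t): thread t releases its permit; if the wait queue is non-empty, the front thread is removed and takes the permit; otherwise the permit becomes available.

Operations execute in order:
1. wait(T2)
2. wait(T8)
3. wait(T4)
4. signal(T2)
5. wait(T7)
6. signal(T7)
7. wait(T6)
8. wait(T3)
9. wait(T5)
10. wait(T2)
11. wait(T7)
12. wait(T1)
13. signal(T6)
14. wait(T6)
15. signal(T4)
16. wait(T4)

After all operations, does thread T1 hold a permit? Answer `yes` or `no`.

Answer: no

Derivation:
Step 1: wait(T2) -> count=3 queue=[] holders={T2}
Step 2: wait(T8) -> count=2 queue=[] holders={T2,T8}
Step 3: wait(T4) -> count=1 queue=[] holders={T2,T4,T8}
Step 4: signal(T2) -> count=2 queue=[] holders={T4,T8}
Step 5: wait(T7) -> count=1 queue=[] holders={T4,T7,T8}
Step 6: signal(T7) -> count=2 queue=[] holders={T4,T8}
Step 7: wait(T6) -> count=1 queue=[] holders={T4,T6,T8}
Step 8: wait(T3) -> count=0 queue=[] holders={T3,T4,T6,T8}
Step 9: wait(T5) -> count=0 queue=[T5] holders={T3,T4,T6,T8}
Step 10: wait(T2) -> count=0 queue=[T5,T2] holders={T3,T4,T6,T8}
Step 11: wait(T7) -> count=0 queue=[T5,T2,T7] holders={T3,T4,T6,T8}
Step 12: wait(T1) -> count=0 queue=[T5,T2,T7,T1] holders={T3,T4,T6,T8}
Step 13: signal(T6) -> count=0 queue=[T2,T7,T1] holders={T3,T4,T5,T8}
Step 14: wait(T6) -> count=0 queue=[T2,T7,T1,T6] holders={T3,T4,T5,T8}
Step 15: signal(T4) -> count=0 queue=[T7,T1,T6] holders={T2,T3,T5,T8}
Step 16: wait(T4) -> count=0 queue=[T7,T1,T6,T4] holders={T2,T3,T5,T8}
Final holders: {T2,T3,T5,T8} -> T1 not in holders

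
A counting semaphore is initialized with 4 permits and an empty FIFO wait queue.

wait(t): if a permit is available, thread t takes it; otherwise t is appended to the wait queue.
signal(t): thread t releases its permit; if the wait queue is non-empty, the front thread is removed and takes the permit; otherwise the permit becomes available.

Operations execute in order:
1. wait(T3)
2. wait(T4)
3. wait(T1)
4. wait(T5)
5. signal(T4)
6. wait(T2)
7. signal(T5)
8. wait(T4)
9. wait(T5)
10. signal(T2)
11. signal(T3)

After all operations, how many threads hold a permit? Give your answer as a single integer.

Step 1: wait(T3) -> count=3 queue=[] holders={T3}
Step 2: wait(T4) -> count=2 queue=[] holders={T3,T4}
Step 3: wait(T1) -> count=1 queue=[] holders={T1,T3,T4}
Step 4: wait(T5) -> count=0 queue=[] holders={T1,T3,T4,T5}
Step 5: signal(T4) -> count=1 queue=[] holders={T1,T3,T5}
Step 6: wait(T2) -> count=0 queue=[] holders={T1,T2,T3,T5}
Step 7: signal(T5) -> count=1 queue=[] holders={T1,T2,T3}
Step 8: wait(T4) -> count=0 queue=[] holders={T1,T2,T3,T4}
Step 9: wait(T5) -> count=0 queue=[T5] holders={T1,T2,T3,T4}
Step 10: signal(T2) -> count=0 queue=[] holders={T1,T3,T4,T5}
Step 11: signal(T3) -> count=1 queue=[] holders={T1,T4,T5}
Final holders: {T1,T4,T5} -> 3 thread(s)

Answer: 3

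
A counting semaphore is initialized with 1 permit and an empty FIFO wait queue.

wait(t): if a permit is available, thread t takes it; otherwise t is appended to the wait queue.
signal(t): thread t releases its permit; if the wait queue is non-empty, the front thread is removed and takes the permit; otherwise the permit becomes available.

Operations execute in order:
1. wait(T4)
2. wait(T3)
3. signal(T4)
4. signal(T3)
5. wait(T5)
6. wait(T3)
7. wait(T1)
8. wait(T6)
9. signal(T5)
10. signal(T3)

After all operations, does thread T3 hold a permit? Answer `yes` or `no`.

Answer: no

Derivation:
Step 1: wait(T4) -> count=0 queue=[] holders={T4}
Step 2: wait(T3) -> count=0 queue=[T3] holders={T4}
Step 3: signal(T4) -> count=0 queue=[] holders={T3}
Step 4: signal(T3) -> count=1 queue=[] holders={none}
Step 5: wait(T5) -> count=0 queue=[] holders={T5}
Step 6: wait(T3) -> count=0 queue=[T3] holders={T5}
Step 7: wait(T1) -> count=0 queue=[T3,T1] holders={T5}
Step 8: wait(T6) -> count=0 queue=[T3,T1,T6] holders={T5}
Step 9: signal(T5) -> count=0 queue=[T1,T6] holders={T3}
Step 10: signal(T3) -> count=0 queue=[T6] holders={T1}
Final holders: {T1} -> T3 not in holders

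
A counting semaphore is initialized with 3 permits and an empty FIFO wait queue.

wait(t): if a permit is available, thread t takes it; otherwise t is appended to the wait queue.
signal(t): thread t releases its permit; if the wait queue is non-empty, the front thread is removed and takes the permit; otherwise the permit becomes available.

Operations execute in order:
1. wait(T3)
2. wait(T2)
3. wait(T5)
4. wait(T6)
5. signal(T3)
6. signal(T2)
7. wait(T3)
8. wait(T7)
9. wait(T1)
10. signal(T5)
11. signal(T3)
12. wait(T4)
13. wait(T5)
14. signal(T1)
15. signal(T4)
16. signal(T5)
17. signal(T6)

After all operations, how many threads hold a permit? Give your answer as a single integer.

Step 1: wait(T3) -> count=2 queue=[] holders={T3}
Step 2: wait(T2) -> count=1 queue=[] holders={T2,T3}
Step 3: wait(T5) -> count=0 queue=[] holders={T2,T3,T5}
Step 4: wait(T6) -> count=0 queue=[T6] holders={T2,T3,T5}
Step 5: signal(T3) -> count=0 queue=[] holders={T2,T5,T6}
Step 6: signal(T2) -> count=1 queue=[] holders={T5,T6}
Step 7: wait(T3) -> count=0 queue=[] holders={T3,T5,T6}
Step 8: wait(T7) -> count=0 queue=[T7] holders={T3,T5,T6}
Step 9: wait(T1) -> count=0 queue=[T7,T1] holders={T3,T5,T6}
Step 10: signal(T5) -> count=0 queue=[T1] holders={T3,T6,T7}
Step 11: signal(T3) -> count=0 queue=[] holders={T1,T6,T7}
Step 12: wait(T4) -> count=0 queue=[T4] holders={T1,T6,T7}
Step 13: wait(T5) -> count=0 queue=[T4,T5] holders={T1,T6,T7}
Step 14: signal(T1) -> count=0 queue=[T5] holders={T4,T6,T7}
Step 15: signal(T4) -> count=0 queue=[] holders={T5,T6,T7}
Step 16: signal(T5) -> count=1 queue=[] holders={T6,T7}
Step 17: signal(T6) -> count=2 queue=[] holders={T7}
Final holders: {T7} -> 1 thread(s)

Answer: 1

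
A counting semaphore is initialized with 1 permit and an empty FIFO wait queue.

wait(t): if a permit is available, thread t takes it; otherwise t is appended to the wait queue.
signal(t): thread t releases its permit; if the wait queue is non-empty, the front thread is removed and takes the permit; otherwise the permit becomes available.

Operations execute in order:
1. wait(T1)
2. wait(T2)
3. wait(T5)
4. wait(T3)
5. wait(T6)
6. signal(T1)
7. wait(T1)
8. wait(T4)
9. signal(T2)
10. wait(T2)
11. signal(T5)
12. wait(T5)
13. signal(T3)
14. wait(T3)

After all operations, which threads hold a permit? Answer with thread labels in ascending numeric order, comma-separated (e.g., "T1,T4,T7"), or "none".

Answer: T6

Derivation:
Step 1: wait(T1) -> count=0 queue=[] holders={T1}
Step 2: wait(T2) -> count=0 queue=[T2] holders={T1}
Step 3: wait(T5) -> count=0 queue=[T2,T5] holders={T1}
Step 4: wait(T3) -> count=0 queue=[T2,T5,T3] holders={T1}
Step 5: wait(T6) -> count=0 queue=[T2,T5,T3,T6] holders={T1}
Step 6: signal(T1) -> count=0 queue=[T5,T3,T6] holders={T2}
Step 7: wait(T1) -> count=0 queue=[T5,T3,T6,T1] holders={T2}
Step 8: wait(T4) -> count=0 queue=[T5,T3,T6,T1,T4] holders={T2}
Step 9: signal(T2) -> count=0 queue=[T3,T6,T1,T4] holders={T5}
Step 10: wait(T2) -> count=0 queue=[T3,T6,T1,T4,T2] holders={T5}
Step 11: signal(T5) -> count=0 queue=[T6,T1,T4,T2] holders={T3}
Step 12: wait(T5) -> count=0 queue=[T6,T1,T4,T2,T5] holders={T3}
Step 13: signal(T3) -> count=0 queue=[T1,T4,T2,T5] holders={T6}
Step 14: wait(T3) -> count=0 queue=[T1,T4,T2,T5,T3] holders={T6}
Final holders: T6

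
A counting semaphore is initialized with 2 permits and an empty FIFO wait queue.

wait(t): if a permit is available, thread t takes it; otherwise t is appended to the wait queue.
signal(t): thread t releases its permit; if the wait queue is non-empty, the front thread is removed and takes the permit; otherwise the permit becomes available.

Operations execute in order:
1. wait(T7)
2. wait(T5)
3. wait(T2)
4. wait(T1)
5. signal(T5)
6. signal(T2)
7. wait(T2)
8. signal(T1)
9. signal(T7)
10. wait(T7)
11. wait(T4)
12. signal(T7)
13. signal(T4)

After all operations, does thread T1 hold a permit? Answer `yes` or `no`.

Answer: no

Derivation:
Step 1: wait(T7) -> count=1 queue=[] holders={T7}
Step 2: wait(T5) -> count=0 queue=[] holders={T5,T7}
Step 3: wait(T2) -> count=0 queue=[T2] holders={T5,T7}
Step 4: wait(T1) -> count=0 queue=[T2,T1] holders={T5,T7}
Step 5: signal(T5) -> count=0 queue=[T1] holders={T2,T7}
Step 6: signal(T2) -> count=0 queue=[] holders={T1,T7}
Step 7: wait(T2) -> count=0 queue=[T2] holders={T1,T7}
Step 8: signal(T1) -> count=0 queue=[] holders={T2,T7}
Step 9: signal(T7) -> count=1 queue=[] holders={T2}
Step 10: wait(T7) -> count=0 queue=[] holders={T2,T7}
Step 11: wait(T4) -> count=0 queue=[T4] holders={T2,T7}
Step 12: signal(T7) -> count=0 queue=[] holders={T2,T4}
Step 13: signal(T4) -> count=1 queue=[] holders={T2}
Final holders: {T2} -> T1 not in holders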